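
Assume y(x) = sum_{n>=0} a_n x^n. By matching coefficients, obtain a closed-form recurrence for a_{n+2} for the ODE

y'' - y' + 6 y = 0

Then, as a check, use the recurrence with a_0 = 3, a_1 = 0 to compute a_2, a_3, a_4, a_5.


Substitute y = sum_n a_n x^n.
y''(x) has coefficient (n+2)(n+1) a_{n+2} at x^n;
-y'(x) has coefficient -(n+1) a_{n+1} at x^n;
6 y(x) has coefficient 6 a_n at x^n.
Matching x^n: (n+2)(n+1) a_{n+2} - (n+1) a_{n+1} + 6 a_n = 0.
Thus a_{n+2} = [(n+1) a_{n+1} - 6 a_n] / ((n+1)(n+2)).

Check with a_0 = 3, a_1 = 0 (apply the recurrence for n = 0, 1, 2, 3): a_0 = 3, a_1 = 0, a_2 = -9, a_3 = -3, a_4 = 15/4, a_5 = 33/20.

a_(n+2) = [(n+1) a_(n+1) - 6 a_n] / ((n+1)(n+2)); check: a_0 = 3, a_1 = 0, a_2 = -9, a_3 = -3, a_4 = 15/4, a_5 = 33/20


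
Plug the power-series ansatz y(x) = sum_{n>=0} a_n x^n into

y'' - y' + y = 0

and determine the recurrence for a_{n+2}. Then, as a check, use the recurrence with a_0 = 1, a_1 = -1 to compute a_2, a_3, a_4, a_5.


Substitute y = sum_n a_n x^n.
y''(x) has coefficient (n+2)(n+1) a_{n+2} at x^n;
-y'(x) has coefficient -(n+1) a_{n+1} at x^n;
y(x) has coefficient 1 a_n at x^n.
Matching x^n: (n+2)(n+1) a_{n+2} - (n+1) a_{n+1} + 1 a_n = 0.
Thus a_{n+2} = [(n+1) a_{n+1} - 1 a_n] / ((n+1)(n+2)).

Check with a_0 = 1, a_1 = -1 (apply the recurrence for n = 0, 1, 2, 3): a_0 = 1, a_1 = -1, a_2 = -1, a_3 = -1/6, a_4 = 1/24, a_5 = 1/60.

a_(n+2) = [(n+1) a_(n+1) - 1 a_n] / ((n+1)(n+2)); check: a_0 = 1, a_1 = -1, a_2 = -1, a_3 = -1/6, a_4 = 1/24, a_5 = 1/60


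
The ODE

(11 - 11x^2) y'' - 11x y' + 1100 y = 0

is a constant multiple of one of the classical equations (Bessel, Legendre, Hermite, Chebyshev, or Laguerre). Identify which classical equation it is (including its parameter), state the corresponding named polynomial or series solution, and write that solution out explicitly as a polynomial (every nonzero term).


All three coefficients share the factor 11; dividing through by 11 gives  (1 - x^2) y'' - x y' + 100 y = 0.
This matches the Chebyshev equation (1 - x^2) y'' - x y' + n^2 y = 0 (note the -x y' term, not -2x y') with n^2 = 100, so n = 10; the polynomial solution is T_10(x).
With y = sum_k a_k x^k, matching x^k gives (k+2)(k+1) a_{k+2} = (k^2 - n^2) a_k = (k - 10)(k + 10) a_k. The right side vanishes at k = 10, so the series with the parity of 10 terminates at degree 10.
Standard normalization: leading coefficient of T_n is 2^(n-1), so a_10 = 2^9 = 512. Work downward with a_k = (k+1)(k+2) a_{k+2} / ((k - 10)(k + 10)):
  a_8 = (9)(10)(512) / ((8 - 10)(8 + 10)) = 46080/(-36) = -1280
  a_6 = (7)(8)(-1280) / ((6 - 10)(6 + 10)) = -71680/(-64) = 1120
  a_4 = (5)(6)(1120) / ((4 - 10)(4 + 10)) = 33600/(-84) = -400
  a_2 = (3)(4)(-400) / ((2 - 10)(2 + 10)) = -4800/(-96) = 50
  a_0 = (1)(2)(50) / ((0 - 10)(0 + 10)) = 100/(-100) = -1
Hence T_10(x) = 512 x^10 - 1280 x^8 + 1120 x^6 - 400 x^4 + 50 x^2 - 1.

T_10(x); series = 512 x^10 - 1280 x^8 + 1120 x^6 - 400 x^4 + 50 x^2 - 1


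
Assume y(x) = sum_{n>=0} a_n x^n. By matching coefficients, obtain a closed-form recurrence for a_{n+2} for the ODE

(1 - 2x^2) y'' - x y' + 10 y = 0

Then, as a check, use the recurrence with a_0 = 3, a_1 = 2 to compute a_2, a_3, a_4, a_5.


Substitute y = sum_n a_n x^n.
(1 - 2 x^2) y'' contributes (n+2)(n+1) a_{n+2} - 2 n(n-1) a_n at x^n.
-x y'(x) contributes -n a_n at x^n.
10 y(x) contributes 10 a_n at x^n.
Matching x^n: (n+2)(n+1) a_{n+2} + (-2 n(n-1) - n + 10) a_n = 0.
Thus a_{n+2} = (2 n(n-1) + n - 10) / ((n+1)(n+2)) * a_n.

Check with a_0 = 3, a_1 = 2 (apply the recurrence for n = 0, 1, 2, 3): a_0 = 3, a_1 = 2, a_2 = -15, a_3 = -3, a_4 = 5, a_5 = -3/4.

a_(n+2) = (2 n(n-1) + n - 10) / ((n+1)(n+2)) * a_n; check: a_0 = 3, a_1 = 2, a_2 = -15, a_3 = -3, a_4 = 5, a_5 = -3/4


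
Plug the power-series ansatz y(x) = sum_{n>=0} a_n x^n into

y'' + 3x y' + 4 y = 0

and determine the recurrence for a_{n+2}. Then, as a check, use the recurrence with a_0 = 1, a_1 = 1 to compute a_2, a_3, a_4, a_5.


Substitute y = sum_n a_n x^n.
y''(x) has coefficient (n+2)(n+1) a_{n+2} at x^n;
3 x y'(x) has coefficient 3 n a_n at x^n (shift);
4 y(x) has coefficient 4 a_n at x^n.
Matching x^n: (n+2)(n+1) a_{n+2} + (3n + 4) a_n = 0.
Thus a_{n+2} = (-3n - 4) / ((n+1)(n+2)) * a_n.

Check with a_0 = 1, a_1 = 1 (apply the recurrence for n = 0, 1, 2, 3): a_0 = 1, a_1 = 1, a_2 = -2, a_3 = -7/6, a_4 = 5/3, a_5 = 91/120.

a_(n+2) = (-3n - 4) / ((n+1)(n+2)) * a_n; check: a_0 = 1, a_1 = 1, a_2 = -2, a_3 = -7/6, a_4 = 5/3, a_5 = 91/120


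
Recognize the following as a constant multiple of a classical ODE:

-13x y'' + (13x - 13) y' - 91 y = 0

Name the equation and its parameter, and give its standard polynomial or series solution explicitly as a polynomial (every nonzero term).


All three coefficients share the factor -13; dividing through by -13 gives  x y'' + (1 - x) y' + 7 y = 0.
This matches the Laguerre equation x y'' + (1 - x) y' + n y = 0 with n = 7; the polynomial solution is L_7(x).
With y = sum_k a_k x^k, matching x^k gives (k+1)k a_{k+1} + (k+1) a_{k+1} - k a_k + n a_k = 0, i.e. (k+1)^2 a_{k+1} = (k - n) a_k = (k - 7) a_k. The right side vanishes at k = 7, so the series terminates at degree 7.
Standard normalization L_n(0) = 1 gives a_0 = 1. Work upward with a_{k+1} = (k - 7) a_k / (k+1)^2:
  a_1 = (0 - 7)(1) / 1^2 = -7/1 = -7
  a_2 = (1 - 7)(-7) / 2^2 = 42/4 = 21/2
  a_3 = (2 - 7)(21/2) / 3^2 = (-105/2)/9 = -35/6
  a_4 = (3 - 7)(-35/6) / 4^2 = (70/3)/16 = 35/24
  a_5 = (4 - 7)(35/24) / 5^2 = (-35/8)/25 = -7/40
  a_6 = (5 - 7)(-7/40) / 6^2 = (7/20)/36 = 7/720
  a_7 = (6 - 7)(7/720) / 7^2 = (-7/720)/49 = -1/5040
Hence L_7(x) = -x^7/5040 + 7 x^6/720 - 7 x^5/40 + 35 x^4/24 - 35 x^3/6 + 21 x^2/2 - 7 x + 1.

L_7(x); series = -x^7/5040 + 7 x^6/720 - 7 x^5/40 + 35 x^4/24 - 35 x^3/6 + 21 x^2/2 - 7 x + 1


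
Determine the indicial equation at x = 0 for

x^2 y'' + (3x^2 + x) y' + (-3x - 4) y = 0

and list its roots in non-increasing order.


Divide by x^2 to reach normal form y'' + P_1(x) y' + P_2(x) y = 0 with P_1(x) = 3 + 1/x and P_2(x) = -3/x - 4/x^2.
x = 0 is a singular point because the y'-coefficient 3 + 1/x has a pole at x = 0 and the y-coefficient -3/x - 4/x^2 has a pole at x = 0.
It is a regular singular point because x P_1(x) = p(x) = 3x + 1 and x^2 P_2(x) = q(x) = -3x - 4 are polynomials, hence analytic at x = 0.
p(0) = 1,  q(0) = -4.
Indicial equation: r(r-1) + p(0) r + q(0) = 0, i.e. r^2 + (p(0) - 1) r + q(0) = 0, i.e. r^2 - 4 = 0.
Discriminant: (0)^2 - 4(-4) = 16, so r = (0 ± 4)/2.
Solving: r_1 = 2, r_2 = -2.

indicial: r^2 - 4 = 0; roots r_1 = 2, r_2 = -2


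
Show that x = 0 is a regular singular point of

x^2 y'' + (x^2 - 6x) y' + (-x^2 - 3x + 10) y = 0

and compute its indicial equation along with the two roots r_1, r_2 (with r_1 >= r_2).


Divide by x^2 to reach normal form y'' + P_1(x) y' + P_2(x) y = 0 with P_1(x) = 1 - 6/x and P_2(x) = -1 - 3/x + 10/x^2.
x = 0 is a singular point because the y'-coefficient 1 - 6/x has a pole at x = 0 and the y-coefficient -1 - 3/x + 10/x^2 has a pole at x = 0.
It is a regular singular point because x P_1(x) = p(x) = x - 6 and x^2 P_2(x) = q(x) = -x^2 - 3x + 10 are polynomials, hence analytic at x = 0.
p(0) = -6,  q(0) = 10.
Indicial equation: r(r-1) + p(0) r + q(0) = 0, i.e. r^2 + (p(0) - 1) r + q(0) = 0, i.e. r^2 - 7 r + 10 = 0.
Discriminant: (-7)^2 - 4(10) = 9, so r = (7 ± 3)/2.
Solving: r_1 = 5, r_2 = 2.

indicial: r^2 - 7 r + 10 = 0; roots r_1 = 5, r_2 = 2


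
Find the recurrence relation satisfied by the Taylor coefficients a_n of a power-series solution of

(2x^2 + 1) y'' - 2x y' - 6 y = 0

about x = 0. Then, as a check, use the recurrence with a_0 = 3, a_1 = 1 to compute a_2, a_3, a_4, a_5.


Substitute y = sum_n a_n x^n.
(1 + 2 x^2) y'' contributes (n+2)(n+1) a_{n+2} + 2 n(n-1) a_n at x^n.
-2 x y'(x) contributes -2 n a_n at x^n.
-6 y(x) contributes -6 a_n at x^n.
Matching x^n: (n+2)(n+1) a_{n+2} + (2 n(n-1) - 2 n - 6) a_n = 0.
Thus a_{n+2} = (-2 n(n-1) + 2 n + 6) / ((n+1)(n+2)) * a_n.

Check with a_0 = 3, a_1 = 1 (apply the recurrence for n = 0, 1, 2, 3): a_0 = 3, a_1 = 1, a_2 = 9, a_3 = 4/3, a_4 = 9/2, a_5 = 0.

a_(n+2) = (-2 n(n-1) + 2 n + 6) / ((n+1)(n+2)) * a_n; check: a_0 = 3, a_1 = 1, a_2 = 9, a_3 = 4/3, a_4 = 9/2, a_5 = 0


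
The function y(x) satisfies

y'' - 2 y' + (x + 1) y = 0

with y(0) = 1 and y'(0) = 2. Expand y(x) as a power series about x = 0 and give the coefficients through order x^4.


Ansatz: y(x) = sum_{n>=0} a_n x^n, so y'(x) = sum_{n>=1} n a_n x^(n-1) and y''(x) = sum_{n>=2} n(n-1) a_n x^(n-2).
Substitute into P(x) y'' + Q(x) y' + R(x) y = 0 with P(x) = 1, Q(x) = -2, R(x) = x + 1, and match powers of x.
Initial conditions: a_0 = 1, a_1 = 2.
Setting the coefficient of each power of x to zero and solving order by order (substituting the coefficients already found):
  x^0: 2 a_2 - 2 a_1 + a_0 = 0  ->  2 a_2 = 2 a_1 - a_0 = 3  ->  a_2 = 3/2
  x^1: 6 a_3 - 4 a_2 + a_1 + a_0 = 0  ->  6 a_3 = 4 a_2 - a_1 - a_0 = 3  ->  a_3 = 1/2
  x^2: 12 a_4 - 6 a_3 + a_2 + a_1 = 0  ->  12 a_4 = 6 a_3 - a_2 - a_1 = -1/2  ->  a_4 = -1/24
Truncated series: y(x) = 1 + 2 x + (3/2) x^2 + (1/2) x^3 - (1/24) x^4 + O(x^5).

a_0 = 1; a_1 = 2; a_2 = 3/2; a_3 = 1/2; a_4 = -1/24


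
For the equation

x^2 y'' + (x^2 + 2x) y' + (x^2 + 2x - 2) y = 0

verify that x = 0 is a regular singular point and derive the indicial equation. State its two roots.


Divide by x^2 to reach normal form y'' + P_1(x) y' + P_2(x) y = 0 with P_1(x) = 1 + 2/x and P_2(x) = 1 + 2/x - 2/x^2.
x = 0 is a singular point because the y'-coefficient 1 + 2/x has a pole at x = 0 and the y-coefficient 1 + 2/x - 2/x^2 has a pole at x = 0.
It is a regular singular point because x P_1(x) = p(x) = x + 2 and x^2 P_2(x) = q(x) = x^2 + 2x - 2 are polynomials, hence analytic at x = 0.
p(0) = 2,  q(0) = -2.
Indicial equation: r(r-1) + p(0) r + q(0) = 0, i.e. r^2 + (p(0) - 1) r + q(0) = 0, i.e. r^2 + 1 r - 2 = 0.
Discriminant: (1)^2 - 4(-2) = 9, so r = (-1 ± 3)/2.
Solving: r_1 = 1, r_2 = -2.

indicial: r^2 + 1 r - 2 = 0; roots r_1 = 1, r_2 = -2


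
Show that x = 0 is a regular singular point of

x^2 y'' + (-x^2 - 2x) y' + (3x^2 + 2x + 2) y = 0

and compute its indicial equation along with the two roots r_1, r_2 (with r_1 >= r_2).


Divide by x^2 to reach normal form y'' + P_1(x) y' + P_2(x) y = 0 with P_1(x) = -1 - 2/x and P_2(x) = 3 + 2/x + 2/x^2.
x = 0 is a singular point because the y'-coefficient -1 - 2/x has a pole at x = 0 and the y-coefficient 3 + 2/x + 2/x^2 has a pole at x = 0.
It is a regular singular point because x P_1(x) = p(x) = -x - 2 and x^2 P_2(x) = q(x) = 3x^2 + 2x + 2 are polynomials, hence analytic at x = 0.
p(0) = -2,  q(0) = 2.
Indicial equation: r(r-1) + p(0) r + q(0) = 0, i.e. r^2 + (p(0) - 1) r + q(0) = 0, i.e. r^2 - 3 r + 2 = 0.
Discriminant: (-3)^2 - 4(2) = 1, so r = (3 ± 1)/2.
Solving: r_1 = 2, r_2 = 1.

indicial: r^2 - 3 r + 2 = 0; roots r_1 = 2, r_2 = 1


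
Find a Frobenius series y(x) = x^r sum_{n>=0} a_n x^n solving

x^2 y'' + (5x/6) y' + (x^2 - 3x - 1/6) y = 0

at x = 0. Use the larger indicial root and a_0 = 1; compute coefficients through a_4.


Write in Frobenius form y'' + (p(x)/x) y' + (q(x)/x^2) y = 0:
  p(x) = 5/6,  q(x) = x^2 - 3x - 1/6.
Indicial equation: r(r-1) + (5/6) r + (-1/6) = 0 -> roots r_1 = 1/2, r_2 = -1/3.
Take r = r_1 = 1/2. Let y(x) = x^r sum_{n>=0} a_n x^n with a_0 = 1.
Substitute y = x^r sum a_n x^n and match x^{r+n}. The recurrence is
  D(n) a_n - 3 a_{n-1} + 1 a_{n-2} = 0,  where D(n) = (r+n)(r+n-1) + (5/6)(r+n) + (-1/6).
  a_n = [3 a_{n-1} - 1 a_{n-2}] / D(n).
Since the indicial polynomial factors as (r - r_1)(r - r_2), D(n) = (r_1 + n - r_1)(r_1 + n - r_2) = n(n + 5/6).
Evaluating step by step (a_0 = 1):
  n = 1: D(1) = 1(1 + 5/6) = 11/6; numerator = 3(1) = 3; a_1 = (3)/(11/6) = 18/11
  n = 2: D(2) = 2(2 + 5/6) = 17/3; numerator = 3(18/11) - 1(1) = 43/11; a_2 = (43/11)/(17/3) = 129/187
  n = 3: D(3) = 3(3 + 5/6) = 23/2; numerator = 3(129/187) - 1(18/11) = 81/187; a_3 = (81/187)/(23/2) = 162/4301
  n = 4: D(4) = 4(4 + 5/6) = 58/3; numerator = 3(162/4301) - 1(129/187) = -2481/4301; a_4 = (-2481/4301)/(58/3) = -7443/249458

r = 1/2; a_0 = 1; a_1 = 18/11; a_2 = 129/187; a_3 = 162/4301; a_4 = -7443/249458


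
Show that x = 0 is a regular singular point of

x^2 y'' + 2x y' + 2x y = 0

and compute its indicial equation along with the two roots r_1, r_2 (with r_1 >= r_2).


Divide by x^2 to reach normal form y'' + P_1(x) y' + P_2(x) y = 0 with P_1(x) = 2/x and P_2(x) = 2/x.
x = 0 is a singular point because the y'-coefficient 2/x has a pole at x = 0 and the y-coefficient 2/x has a pole at x = 0.
It is a regular singular point because x P_1(x) = p(x) = 2 and x^2 P_2(x) = q(x) = 2x are polynomials, hence analytic at x = 0.
p(0) = 2,  q(0) = 0.
Indicial equation: r(r-1) + p(0) r + q(0) = 0, i.e. r^2 + (p(0) - 1) r + q(0) = 0, i.e. r^2 + 1 r = 0.
Discriminant: (1)^2 - 4(0) = 1, so r = (-1 ± 1)/2.
Solving: r_1 = 0, r_2 = -1.

indicial: r^2 + 1 r = 0; roots r_1 = 0, r_2 = -1


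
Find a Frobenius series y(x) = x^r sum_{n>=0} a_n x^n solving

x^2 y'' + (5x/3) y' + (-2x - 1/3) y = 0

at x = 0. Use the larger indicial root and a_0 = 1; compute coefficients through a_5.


Write in Frobenius form y'' + (p(x)/x) y' + (q(x)/x^2) y = 0:
  p(x) = 5/3,  q(x) = -2x - 1/3.
Indicial equation: r(r-1) + (5/3) r + (-1/3) = 0 -> roots r_1 = 1/3, r_2 = -1.
Take r = r_1 = 1/3. Let y(x) = x^r sum_{n>=0} a_n x^n with a_0 = 1.
Substitute y = x^r sum a_n x^n and match x^{r+n}. The recurrence is
  D(n) a_n - 2 a_{n-1} = 0,  where D(n) = (r+n)(r+n-1) + (5/3)(r+n) + (-1/3).
  a_n = 2 / D(n) * a_{n-1}.
Since the indicial polynomial factors as (r - r_1)(r - r_2), D(n) = (r_1 + n - r_1)(r_1 + n - r_2) = n(n + 4/3).
Evaluating step by step (a_0 = 1):
  n = 1: D(1) = 1(1 + 4/3) = 7/3; numerator = 2(1) = 2; a_1 = (2)/(7/3) = 6/7
  n = 2: D(2) = 2(2 + 4/3) = 20/3; numerator = 2(6/7) = 12/7; a_2 = (12/7)/(20/3) = 9/35
  n = 3: D(3) = 3(3 + 4/3) = 13; numerator = 2(9/35) = 18/35; a_3 = (18/35)/(13) = 18/455
  n = 4: D(4) = 4(4 + 4/3) = 64/3; numerator = 2(18/455) = 36/455; a_4 = (36/455)/(64/3) = 27/7280
  n = 5: D(5) = 5(5 + 4/3) = 95/3; numerator = 2(27/7280) = 27/3640; a_5 = (27/3640)/(95/3) = 81/345800

r = 1/3; a_0 = 1; a_1 = 6/7; a_2 = 9/35; a_3 = 18/455; a_4 = 27/7280; a_5 = 81/345800


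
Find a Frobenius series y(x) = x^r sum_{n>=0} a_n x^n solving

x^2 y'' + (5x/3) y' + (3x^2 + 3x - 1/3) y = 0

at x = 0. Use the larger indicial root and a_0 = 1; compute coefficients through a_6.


Write in Frobenius form y'' + (p(x)/x) y' + (q(x)/x^2) y = 0:
  p(x) = 5/3,  q(x) = 3x^2 + 3x - 1/3.
Indicial equation: r(r-1) + (5/3) r + (-1/3) = 0 -> roots r_1 = 1/3, r_2 = -1.
Take r = r_1 = 1/3. Let y(x) = x^r sum_{n>=0} a_n x^n with a_0 = 1.
Substitute y = x^r sum a_n x^n and match x^{r+n}. The recurrence is
  D(n) a_n + 3 a_{n-1} + 3 a_{n-2} = 0,  where D(n) = (r+n)(r+n-1) + (5/3)(r+n) + (-1/3).
  a_n = [-3 a_{n-1} - 3 a_{n-2}] / D(n).
Since the indicial polynomial factors as (r - r_1)(r - r_2), D(n) = (r_1 + n - r_1)(r_1 + n - r_2) = n(n + 4/3).
Evaluating step by step (a_0 = 1):
  n = 1: D(1) = 1(1 + 4/3) = 7/3; numerator = -3(1) = -3; a_1 = (-3)/(7/3) = -9/7
  n = 2: D(2) = 2(2 + 4/3) = 20/3; numerator = -3(-9/7) - 3(1) = 6/7; a_2 = (6/7)/(20/3) = 9/70
  n = 3: D(3) = 3(3 + 4/3) = 13; numerator = -3(9/70) - 3(-9/7) = 243/70; a_3 = (243/70)/(13) = 243/910
  n = 4: D(4) = 4(4 + 4/3) = 64/3; numerator = -3(243/910) - 3(9/70) = -108/91; a_4 = (-108/91)/(64/3) = -81/1456
  n = 5: D(5) = 5(5 + 4/3) = 95/3; numerator = -3(-81/1456) - 3(243/910) = -4617/7280; a_5 = (-4617/7280)/(95/3) = -729/36400
  n = 6: D(6) = 6(6 + 4/3) = 44; numerator = -3(-729/36400) - 3(-81/1456) = 4131/18200; a_6 = (4131/18200)/(44) = 4131/800800

r = 1/3; a_0 = 1; a_1 = -9/7; a_2 = 9/70; a_3 = 243/910; a_4 = -81/1456; a_5 = -729/36400; a_6 = 4131/800800


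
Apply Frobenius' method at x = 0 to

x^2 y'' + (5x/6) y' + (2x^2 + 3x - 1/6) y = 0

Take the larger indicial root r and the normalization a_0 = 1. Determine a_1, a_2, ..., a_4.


Write in Frobenius form y'' + (p(x)/x) y' + (q(x)/x^2) y = 0:
  p(x) = 5/6,  q(x) = 2x^2 + 3x - 1/6.
Indicial equation: r(r-1) + (5/6) r + (-1/6) = 0 -> roots r_1 = 1/2, r_2 = -1/3.
Take r = r_1 = 1/2. Let y(x) = x^r sum_{n>=0} a_n x^n with a_0 = 1.
Substitute y = x^r sum a_n x^n and match x^{r+n}. The recurrence is
  D(n) a_n + 3 a_{n-1} + 2 a_{n-2} = 0,  where D(n) = (r+n)(r+n-1) + (5/6)(r+n) + (-1/6).
  a_n = [-3 a_{n-1} - 2 a_{n-2}] / D(n).
Since the indicial polynomial factors as (r - r_1)(r - r_2), D(n) = (r_1 + n - r_1)(r_1 + n - r_2) = n(n + 5/6).
Evaluating step by step (a_0 = 1):
  n = 1: D(1) = 1(1 + 5/6) = 11/6; numerator = -3(1) = -3; a_1 = (-3)/(11/6) = -18/11
  n = 2: D(2) = 2(2 + 5/6) = 17/3; numerator = -3(-18/11) - 2(1) = 32/11; a_2 = (32/11)/(17/3) = 96/187
  n = 3: D(3) = 3(3 + 5/6) = 23/2; numerator = -3(96/187) - 2(-18/11) = 324/187; a_3 = (324/187)/(23/2) = 648/4301
  n = 4: D(4) = 4(4 + 5/6) = 58/3; numerator = -3(648/4301) - 2(96/187) = -6360/4301; a_4 = (-6360/4301)/(58/3) = -9540/124729

r = 1/2; a_0 = 1; a_1 = -18/11; a_2 = 96/187; a_3 = 648/4301; a_4 = -9540/124729


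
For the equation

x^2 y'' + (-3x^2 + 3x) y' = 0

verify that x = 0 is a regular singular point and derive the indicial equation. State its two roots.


Divide by x^2 to reach normal form y'' + P_1(x) y' + P_2(x) y = 0 with P_1(x) = -3 + 3/x and P_2(x) = 0.
x = 0 is a singular point because the y'-coefficient -3 + 3/x has a pole at x = 0.
It is a regular singular point because x P_1(x) = p(x) = 3 - 3x and x^2 P_2(x) = q(x) = 0 are polynomials, hence analytic at x = 0.
p(0) = 3,  q(0) = 0.
Indicial equation: r(r-1) + p(0) r + q(0) = 0, i.e. r^2 + (p(0) - 1) r + q(0) = 0, i.e. r^2 + 2 r = 0.
Discriminant: (2)^2 - 4(0) = 4, so r = (-2 ± 2)/2.
Solving: r_1 = 0, r_2 = -2.

indicial: r^2 + 2 r = 0; roots r_1 = 0, r_2 = -2


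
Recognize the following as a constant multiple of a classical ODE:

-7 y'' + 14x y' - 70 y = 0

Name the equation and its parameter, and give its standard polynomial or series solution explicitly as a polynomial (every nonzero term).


All three coefficients share the factor -7; dividing through by -7 gives  y'' - 2x y' + 10 y = 0.
This matches the Hermite equation y'' - 2x y' + 2n y = 0 with 2n = 10, so n = 5; the polynomial solution is H_5(x).
With y = sum_k a_k x^k, matching x^k gives (k+2)(k+1) a_{k+2} = 2(k - n) a_k = 2(k - 5) a_k. The right side vanishes at k = 5, so the series with the parity of 5 terminates at degree 5.
Standard normalization: leading coefficient of H_n is 2^n, so a_5 = 2^5 = 32. Work downward with a_k = (k+1)(k+2) a_{k+2} / (2(k - n)):
  a_3 = (4)(5)(32) / (2(3 - 5)) = 640/(-4) = -160
  a_1 = (2)(3)(-160) / (2(1 - 5)) = -960/(-8) = 120
Hence H_5(x) = 32 x^5 - 160 x^3 + 120 x.

H_5(x); series = 32 x^5 - 160 x^3 + 120 x


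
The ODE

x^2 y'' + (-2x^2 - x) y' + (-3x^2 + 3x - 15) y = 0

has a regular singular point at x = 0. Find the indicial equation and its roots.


Divide by x^2 to reach normal form y'' + P_1(x) y' + P_2(x) y = 0 with P_1(x) = -2 - 1/x and P_2(x) = -3 + 3/x - 15/x^2.
x = 0 is a singular point because the y'-coefficient -2 - 1/x has a pole at x = 0 and the y-coefficient -3 + 3/x - 15/x^2 has a pole at x = 0.
It is a regular singular point because x P_1(x) = p(x) = -2x - 1 and x^2 P_2(x) = q(x) = -3x^2 + 3x - 15 are polynomials, hence analytic at x = 0.
p(0) = -1,  q(0) = -15.
Indicial equation: r(r-1) + p(0) r + q(0) = 0, i.e. r^2 + (p(0) - 1) r + q(0) = 0, i.e. r^2 - 2 r - 15 = 0.
Discriminant: (-2)^2 - 4(-15) = 64, so r = (2 ± 8)/2.
Solving: r_1 = 5, r_2 = -3.

indicial: r^2 - 2 r - 15 = 0; roots r_1 = 5, r_2 = -3


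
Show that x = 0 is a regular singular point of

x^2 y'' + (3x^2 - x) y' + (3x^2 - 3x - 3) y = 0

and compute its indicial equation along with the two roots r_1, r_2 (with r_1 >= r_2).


Divide by x^2 to reach normal form y'' + P_1(x) y' + P_2(x) y = 0 with P_1(x) = 3 - 1/x and P_2(x) = 3 - 3/x - 3/x^2.
x = 0 is a singular point because the y'-coefficient 3 - 1/x has a pole at x = 0 and the y-coefficient 3 - 3/x - 3/x^2 has a pole at x = 0.
It is a regular singular point because x P_1(x) = p(x) = 3x - 1 and x^2 P_2(x) = q(x) = 3x^2 - 3x - 3 are polynomials, hence analytic at x = 0.
p(0) = -1,  q(0) = -3.
Indicial equation: r(r-1) + p(0) r + q(0) = 0, i.e. r^2 + (p(0) - 1) r + q(0) = 0, i.e. r^2 - 2 r - 3 = 0.
Discriminant: (-2)^2 - 4(-3) = 16, so r = (2 ± 4)/2.
Solving: r_1 = 3, r_2 = -1.

indicial: r^2 - 2 r - 3 = 0; roots r_1 = 3, r_2 = -1


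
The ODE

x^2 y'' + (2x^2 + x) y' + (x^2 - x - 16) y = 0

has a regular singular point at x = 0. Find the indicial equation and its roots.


Divide by x^2 to reach normal form y'' + P_1(x) y' + P_2(x) y = 0 with P_1(x) = 2 + 1/x and P_2(x) = 1 - 1/x - 16/x^2.
x = 0 is a singular point because the y'-coefficient 2 + 1/x has a pole at x = 0 and the y-coefficient 1 - 1/x - 16/x^2 has a pole at x = 0.
It is a regular singular point because x P_1(x) = p(x) = 2x + 1 and x^2 P_2(x) = q(x) = x^2 - x - 16 are polynomials, hence analytic at x = 0.
p(0) = 1,  q(0) = -16.
Indicial equation: r(r-1) + p(0) r + q(0) = 0, i.e. r^2 + (p(0) - 1) r + q(0) = 0, i.e. r^2 - 16 = 0.
Discriminant: (0)^2 - 4(-16) = 64, so r = (0 ± 8)/2.
Solving: r_1 = 4, r_2 = -4.

indicial: r^2 - 16 = 0; roots r_1 = 4, r_2 = -4


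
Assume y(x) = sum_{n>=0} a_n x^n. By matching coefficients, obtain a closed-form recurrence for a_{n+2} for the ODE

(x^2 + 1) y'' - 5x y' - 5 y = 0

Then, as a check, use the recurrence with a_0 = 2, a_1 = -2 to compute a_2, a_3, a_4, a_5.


Substitute y = sum_n a_n x^n.
(1 + 1 x^2) y'' contributes (n+2)(n+1) a_{n+2} + n(n-1) a_n at x^n.
-5 x y'(x) contributes -5 n a_n at x^n.
-5 y(x) contributes -5 a_n at x^n.
Matching x^n: (n+2)(n+1) a_{n+2} + (n(n-1) - 5 n - 5) a_n = 0.
Thus a_{n+2} = (-n(n-1) + 5 n + 5) / ((n+1)(n+2)) * a_n.

Check with a_0 = 2, a_1 = -2 (apply the recurrence for n = 0, 1, 2, 3): a_0 = 2, a_1 = -2, a_2 = 5, a_3 = -10/3, a_4 = 65/12, a_5 = -7/3.

a_(n+2) = (-n(n-1) + 5 n + 5) / ((n+1)(n+2)) * a_n; check: a_0 = 2, a_1 = -2, a_2 = 5, a_3 = -10/3, a_4 = 65/12, a_5 = -7/3


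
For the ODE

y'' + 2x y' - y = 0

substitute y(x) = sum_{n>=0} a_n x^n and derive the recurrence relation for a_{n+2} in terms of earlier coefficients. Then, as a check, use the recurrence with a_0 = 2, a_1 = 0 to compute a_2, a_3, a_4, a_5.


Substitute y = sum_n a_n x^n.
y''(x) has coefficient (n+2)(n+1) a_{n+2} at x^n;
2 x y'(x) has coefficient 2 n a_n at x^n (shift);
-y(x) has coefficient -1 a_n at x^n.
Matching x^n: (n+2)(n+1) a_{n+2} + (2n - 1) a_n = 0.
Thus a_{n+2} = (-2n + 1) / ((n+1)(n+2)) * a_n.

Check with a_0 = 2, a_1 = 0 (apply the recurrence for n = 0, 1, 2, 3): a_0 = 2, a_1 = 0, a_2 = 1, a_3 = 0, a_4 = -1/4, a_5 = 0.

a_(n+2) = (-2n + 1) / ((n+1)(n+2)) * a_n; check: a_0 = 2, a_1 = 0, a_2 = 1, a_3 = 0, a_4 = -1/4, a_5 = 0


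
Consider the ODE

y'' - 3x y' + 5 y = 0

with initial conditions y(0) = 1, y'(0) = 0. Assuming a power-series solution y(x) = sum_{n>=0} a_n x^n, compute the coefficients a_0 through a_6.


Ansatz: y(x) = sum_{n>=0} a_n x^n, so y'(x) = sum_{n>=1} n a_n x^(n-1) and y''(x) = sum_{n>=2} n(n-1) a_n x^(n-2).
Substitute into P(x) y'' + Q(x) y' + R(x) y = 0 with P(x) = 1, Q(x) = -3x, R(x) = 5, and match powers of x.
Initial conditions: a_0 = 1, a_1 = 0.
Setting the coefficient of each power of x to zero and solving order by order (substituting the coefficients already found):
  x^0: 2 a_2 + 5 a_0 = 0  ->  2 a_2 = -5 a_0 = -5  ->  a_2 = -5/2
  x^1: 6 a_3 + 2 a_1 = 0  ->  6 a_3 = -2 a_1 = 0  ->  a_3 = 0
  x^2: 12 a_4 - a_2 = 0  ->  12 a_4 = a_2 = -5/2  ->  a_4 = -5/24
  x^3: 20 a_5 - 4 a_3 = 0  ->  20 a_5 = 4 a_3 = 0  ->  a_5 = 0
  x^4: 30 a_6 - 7 a_4 = 0  ->  30 a_6 = 7 a_4 = -35/24  ->  a_6 = -7/144
Truncated series: y(x) = 1 - (5/2) x^2 - (5/24) x^4 - (7/144) x^6 + O(x^7).

a_0 = 1; a_1 = 0; a_2 = -5/2; a_3 = 0; a_4 = -5/24; a_5 = 0; a_6 = -7/144


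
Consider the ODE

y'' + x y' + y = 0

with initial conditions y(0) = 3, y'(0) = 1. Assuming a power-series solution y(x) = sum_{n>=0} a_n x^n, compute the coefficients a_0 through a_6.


Ansatz: y(x) = sum_{n>=0} a_n x^n, so y'(x) = sum_{n>=1} n a_n x^(n-1) and y''(x) = sum_{n>=2} n(n-1) a_n x^(n-2).
Substitute into P(x) y'' + Q(x) y' + R(x) y = 0 with P(x) = 1, Q(x) = x, R(x) = 1, and match powers of x.
Initial conditions: a_0 = 3, a_1 = 1.
Setting the coefficient of each power of x to zero and solving order by order (substituting the coefficients already found):
  x^0: 2 a_2 + a_0 = 0  ->  2 a_2 = -a_0 = -3  ->  a_2 = -3/2
  x^1: 6 a_3 + 2 a_1 = 0  ->  6 a_3 = -2 a_1 = -2  ->  a_3 = -1/3
  x^2: 12 a_4 + 3 a_2 = 0  ->  12 a_4 = -3 a_2 = 9/2  ->  a_4 = 3/8
  x^3: 20 a_5 + 4 a_3 = 0  ->  20 a_5 = -4 a_3 = 4/3  ->  a_5 = 1/15
  x^4: 30 a_6 + 5 a_4 = 0  ->  30 a_6 = -5 a_4 = -15/8  ->  a_6 = -1/16
Truncated series: y(x) = 3 + x - (3/2) x^2 - (1/3) x^3 + (3/8) x^4 + (1/15) x^5 - (1/16) x^6 + O(x^7).

a_0 = 3; a_1 = 1; a_2 = -3/2; a_3 = -1/3; a_4 = 3/8; a_5 = 1/15; a_6 = -1/16


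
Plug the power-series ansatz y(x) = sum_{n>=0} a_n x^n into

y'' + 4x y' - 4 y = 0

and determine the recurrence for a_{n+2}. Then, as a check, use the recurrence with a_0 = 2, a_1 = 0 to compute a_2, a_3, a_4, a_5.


Substitute y = sum_n a_n x^n.
y''(x) has coefficient (n+2)(n+1) a_{n+2} at x^n;
4 x y'(x) has coefficient 4 n a_n at x^n (shift);
-4 y(x) has coefficient -4 a_n at x^n.
Matching x^n: (n+2)(n+1) a_{n+2} + (4n - 4) a_n = 0.
Thus a_{n+2} = (-4n + 4) / ((n+1)(n+2)) * a_n.

Check with a_0 = 2, a_1 = 0 (apply the recurrence for n = 0, 1, 2, 3): a_0 = 2, a_1 = 0, a_2 = 4, a_3 = 0, a_4 = -4/3, a_5 = 0.

a_(n+2) = (-4n + 4) / ((n+1)(n+2)) * a_n; check: a_0 = 2, a_1 = 0, a_2 = 4, a_3 = 0, a_4 = -4/3, a_5 = 0


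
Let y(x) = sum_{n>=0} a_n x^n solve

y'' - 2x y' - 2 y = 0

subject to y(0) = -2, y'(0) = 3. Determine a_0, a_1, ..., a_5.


Ansatz: y(x) = sum_{n>=0} a_n x^n, so y'(x) = sum_{n>=1} n a_n x^(n-1) and y''(x) = sum_{n>=2} n(n-1) a_n x^(n-2).
Substitute into P(x) y'' + Q(x) y' + R(x) y = 0 with P(x) = 1, Q(x) = -2x, R(x) = -2, and match powers of x.
Initial conditions: a_0 = -2, a_1 = 3.
Setting the coefficient of each power of x to zero and solving order by order (substituting the coefficients already found):
  x^0: 2 a_2 - 2 a_0 = 0  ->  2 a_2 = 2 a_0 = -4  ->  a_2 = -2
  x^1: 6 a_3 - 4 a_1 = 0  ->  6 a_3 = 4 a_1 = 12  ->  a_3 = 2
  x^2: 12 a_4 - 6 a_2 = 0  ->  12 a_4 = 6 a_2 = -12  ->  a_4 = -1
  x^3: 20 a_5 - 8 a_3 = 0  ->  20 a_5 = 8 a_3 = 16  ->  a_5 = 4/5
Truncated series: y(x) = -2 + 3 x - 2 x^2 + 2 x^3 - x^4 + (4/5) x^5 + O(x^6).

a_0 = -2; a_1 = 3; a_2 = -2; a_3 = 2; a_4 = -1; a_5 = 4/5


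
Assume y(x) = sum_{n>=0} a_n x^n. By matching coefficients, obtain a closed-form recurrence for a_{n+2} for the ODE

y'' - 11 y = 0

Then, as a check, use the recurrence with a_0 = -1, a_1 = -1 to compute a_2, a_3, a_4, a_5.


Substitute y = sum_n a_n x^n into y'' + (const) y = 0.
y''(x) = sum_{n>=0} (n+2)(n+1) a_{n+2} x^n.
The ODE becomes sum_n [(n+2)(n+1) a_{n+2} - 11 a_n] x^n = 0.
Setting each coefficient to zero gives the recurrence:
  (n+2)(n+1) a_{n+2} - 11 a_n = 0,
  a_{n+2} = 11 / ((n+1)(n+2)) a_n.

Check with a_0 = -1, a_1 = -1 (apply the recurrence for n = 0, 1, 2, 3): a_0 = -1, a_1 = -1, a_2 = -11/2, a_3 = -11/6, a_4 = -121/24, a_5 = -121/120.

a_{n+2} = 11/((n+1)(n+2)) * a_n; check: a_0 = -1, a_1 = -1, a_2 = -11/2, a_3 = -11/6, a_4 = -121/24, a_5 = -121/120


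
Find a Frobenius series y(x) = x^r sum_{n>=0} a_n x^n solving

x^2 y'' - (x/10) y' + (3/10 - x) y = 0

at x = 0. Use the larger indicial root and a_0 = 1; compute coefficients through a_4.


Write in Frobenius form y'' + (p(x)/x) y' + (q(x)/x^2) y = 0:
  p(x) = -1/10,  q(x) = 3/10 - x.
Indicial equation: r(r-1) + (-1/10) r + (3/10) = 0 -> roots r_1 = 3/5, r_2 = 1/2.
Take r = r_1 = 3/5. Let y(x) = x^r sum_{n>=0} a_n x^n with a_0 = 1.
Substitute y = x^r sum a_n x^n and match x^{r+n}. The recurrence is
  D(n) a_n - 1 a_{n-1} = 0,  where D(n) = (r+n)(r+n-1) + (-1/10)(r+n) + (3/10).
  a_n = 1 / D(n) * a_{n-1}.
Since the indicial polynomial factors as (r - r_1)(r - r_2), D(n) = (r_1 + n - r_1)(r_1 + n - r_2) = n(n + 1/10).
Evaluating step by step (a_0 = 1):
  n = 1: D(1) = 1(1 + 1/10) = 11/10; numerator = 1(1) = 1; a_1 = (1)/(11/10) = 10/11
  n = 2: D(2) = 2(2 + 1/10) = 21/5; numerator = 1(10/11) = 10/11; a_2 = (10/11)/(21/5) = 50/231
  n = 3: D(3) = 3(3 + 1/10) = 93/10; numerator = 1(50/231) = 50/231; a_3 = (50/231)/(93/10) = 500/21483
  n = 4: D(4) = 4(4 + 1/10) = 82/5; numerator = 1(500/21483) = 500/21483; a_4 = (500/21483)/(82/5) = 1250/880803

r = 3/5; a_0 = 1; a_1 = 10/11; a_2 = 50/231; a_3 = 500/21483; a_4 = 1250/880803


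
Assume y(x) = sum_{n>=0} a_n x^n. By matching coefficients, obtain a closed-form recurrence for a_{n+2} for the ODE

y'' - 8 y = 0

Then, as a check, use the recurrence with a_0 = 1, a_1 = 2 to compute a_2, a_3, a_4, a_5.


Substitute y = sum_n a_n x^n into y'' + (const) y = 0.
y''(x) = sum_{n>=0} (n+2)(n+1) a_{n+2} x^n.
The ODE becomes sum_n [(n+2)(n+1) a_{n+2} - 8 a_n] x^n = 0.
Setting each coefficient to zero gives the recurrence:
  (n+2)(n+1) a_{n+2} - 8 a_n = 0,
  a_{n+2} = 8 / ((n+1)(n+2)) a_n.

Check with a_0 = 1, a_1 = 2 (apply the recurrence for n = 0, 1, 2, 3): a_0 = 1, a_1 = 2, a_2 = 4, a_3 = 8/3, a_4 = 8/3, a_5 = 16/15.

a_{n+2} = 8/((n+1)(n+2)) * a_n; check: a_0 = 1, a_1 = 2, a_2 = 4, a_3 = 8/3, a_4 = 8/3, a_5 = 16/15


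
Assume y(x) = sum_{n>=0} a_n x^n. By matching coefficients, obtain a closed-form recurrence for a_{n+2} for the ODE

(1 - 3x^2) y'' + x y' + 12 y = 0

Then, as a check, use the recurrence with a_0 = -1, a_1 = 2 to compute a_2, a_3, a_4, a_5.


Substitute y = sum_n a_n x^n.
(1 - 3 x^2) y'' contributes (n+2)(n+1) a_{n+2} - 3 n(n-1) a_n at x^n.
x y'(x) contributes n a_n at x^n.
12 y(x) contributes 12 a_n at x^n.
Matching x^n: (n+2)(n+1) a_{n+2} + (-3 n(n-1) + n + 12) a_n = 0.
Thus a_{n+2} = (3 n(n-1) - n - 12) / ((n+1)(n+2)) * a_n.

Check with a_0 = -1, a_1 = 2 (apply the recurrence for n = 0, 1, 2, 3): a_0 = -1, a_1 = 2, a_2 = 6, a_3 = -13/3, a_4 = -4, a_5 = -13/20.

a_(n+2) = (3 n(n-1) - n - 12) / ((n+1)(n+2)) * a_n; check: a_0 = -1, a_1 = 2, a_2 = 6, a_3 = -13/3, a_4 = -4, a_5 = -13/20


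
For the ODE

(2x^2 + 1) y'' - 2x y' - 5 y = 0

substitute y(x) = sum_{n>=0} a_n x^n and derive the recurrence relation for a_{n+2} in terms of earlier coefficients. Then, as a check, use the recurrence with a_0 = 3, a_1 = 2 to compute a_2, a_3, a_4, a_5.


Substitute y = sum_n a_n x^n.
(1 + 2 x^2) y'' contributes (n+2)(n+1) a_{n+2} + 2 n(n-1) a_n at x^n.
-2 x y'(x) contributes -2 n a_n at x^n.
-5 y(x) contributes -5 a_n at x^n.
Matching x^n: (n+2)(n+1) a_{n+2} + (2 n(n-1) - 2 n - 5) a_n = 0.
Thus a_{n+2} = (-2 n(n-1) + 2 n + 5) / ((n+1)(n+2)) * a_n.

Check with a_0 = 3, a_1 = 2 (apply the recurrence for n = 0, 1, 2, 3): a_0 = 3, a_1 = 2, a_2 = 15/2, a_3 = 7/3, a_4 = 25/8, a_5 = -7/60.

a_(n+2) = (-2 n(n-1) + 2 n + 5) / ((n+1)(n+2)) * a_n; check: a_0 = 3, a_1 = 2, a_2 = 15/2, a_3 = 7/3, a_4 = 25/8, a_5 = -7/60


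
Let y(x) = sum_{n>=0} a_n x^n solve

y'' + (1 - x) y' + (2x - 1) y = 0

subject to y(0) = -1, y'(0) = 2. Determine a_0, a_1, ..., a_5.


Ansatz: y(x) = sum_{n>=0} a_n x^n, so y'(x) = sum_{n>=1} n a_n x^(n-1) and y''(x) = sum_{n>=2} n(n-1) a_n x^(n-2).
Substitute into P(x) y'' + Q(x) y' + R(x) y = 0 with P(x) = 1, Q(x) = 1 - x, R(x) = 2x - 1, and match powers of x.
Initial conditions: a_0 = -1, a_1 = 2.
Setting the coefficient of each power of x to zero and solving order by order (substituting the coefficients already found):
  x^0: 2 a_2 + a_1 - a_0 = 0  ->  2 a_2 = -a_1 + a_0 = -3  ->  a_2 = -3/2
  x^1: 6 a_3 + 2 a_2 - 2 a_1 + 2 a_0 = 0  ->  6 a_3 = -2 a_2 + 2 a_1 - 2 a_0 = 9  ->  a_3 = 3/2
  x^2: 12 a_4 + 3 a_3 - 3 a_2 + 2 a_1 = 0  ->  12 a_4 = -3 a_3 + 3 a_2 - 2 a_1 = -13  ->  a_4 = -13/12
  x^3: 20 a_5 + 4 a_4 - 4 a_3 + 2 a_2 = 0  ->  20 a_5 = -4 a_4 + 4 a_3 - 2 a_2 = 40/3  ->  a_5 = 2/3
Truncated series: y(x) = -1 + 2 x - (3/2) x^2 + (3/2) x^3 - (13/12) x^4 + (2/3) x^5 + O(x^6).

a_0 = -1; a_1 = 2; a_2 = -3/2; a_3 = 3/2; a_4 = -13/12; a_5 = 2/3


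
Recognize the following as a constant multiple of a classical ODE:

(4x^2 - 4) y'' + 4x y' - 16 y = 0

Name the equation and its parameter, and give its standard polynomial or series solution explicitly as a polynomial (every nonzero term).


All three coefficients share the factor -4; dividing through by -4 gives  (1 - x^2) y'' - x y' + 4 y = 0.
This matches the Chebyshev equation (1 - x^2) y'' - x y' + n^2 y = 0 (note the -x y' term, not -2x y') with n^2 = 4, so n = 2; the polynomial solution is T_2(x).
With y = sum_k a_k x^k, matching x^k gives (k+2)(k+1) a_{k+2} = (k^2 - n^2) a_k = (k - 2)(k + 2) a_k. The right side vanishes at k = 2, so the series with the parity of 2 terminates at degree 2.
Standard normalization: leading coefficient of T_n is 2^(n-1), so a_2 = 2^1 = 2. Work downward with a_k = (k+1)(k+2) a_{k+2} / ((k - 2)(k + 2)):
  a_0 = (1)(2)(2) / ((0 - 2)(0 + 2)) = 4/(-4) = -1
Hence T_2(x) = 2 x^2 - 1.

T_2(x); series = 2 x^2 - 1


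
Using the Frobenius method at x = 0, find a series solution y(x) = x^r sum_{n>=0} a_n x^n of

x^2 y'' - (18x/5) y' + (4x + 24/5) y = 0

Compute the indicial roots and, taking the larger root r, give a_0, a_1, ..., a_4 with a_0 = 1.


Write in Frobenius form y'' + (p(x)/x) y' + (q(x)/x^2) y = 0:
  p(x) = -18/5,  q(x) = 4x + 24/5.
Indicial equation: r(r-1) + (-18/5) r + (24/5) = 0 -> roots r_1 = 3, r_2 = 8/5.
Take r = r_1 = 3. Let y(x) = x^r sum_{n>=0} a_n x^n with a_0 = 1.
Substitute y = x^r sum a_n x^n and match x^{r+n}. The recurrence is
  D(n) a_n + 4 a_{n-1} = 0,  where D(n) = (r+n)(r+n-1) + (-18/5)(r+n) + (24/5).
  a_n = -4 / D(n) * a_{n-1}.
Since the indicial polynomial factors as (r - r_1)(r - r_2), D(n) = (r_1 + n - r_1)(r_1 + n - r_2) = n(n + 7/5).
Evaluating step by step (a_0 = 1):
  n = 1: D(1) = 1(1 + 7/5) = 12/5; numerator = -4(1) = -4; a_1 = (-4)/(12/5) = -5/3
  n = 2: D(2) = 2(2 + 7/5) = 34/5; numerator = -4(-5/3) = 20/3; a_2 = (20/3)/(34/5) = 50/51
  n = 3: D(3) = 3(3 + 7/5) = 66/5; numerator = -4(50/51) = -200/51; a_3 = (-200/51)/(66/5) = -500/1683
  n = 4: D(4) = 4(4 + 7/5) = 108/5; numerator = -4(-500/1683) = 2000/1683; a_4 = (2000/1683)/(108/5) = 2500/45441

r = 3; a_0 = 1; a_1 = -5/3; a_2 = 50/51; a_3 = -500/1683; a_4 = 2500/45441


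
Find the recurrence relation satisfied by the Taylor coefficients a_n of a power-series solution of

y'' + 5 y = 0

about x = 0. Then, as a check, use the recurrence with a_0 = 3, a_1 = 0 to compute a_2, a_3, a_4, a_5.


Substitute y = sum_n a_n x^n into y'' + (const) y = 0.
y''(x) = sum_{n>=0} (n+2)(n+1) a_{n+2} x^n.
The ODE becomes sum_n [(n+2)(n+1) a_{n+2} + 5 a_n] x^n = 0.
Setting each coefficient to zero gives the recurrence:
  (n+2)(n+1) a_{n+2} + 5 a_n = 0,
  a_{n+2} = -5 / ((n+1)(n+2)) a_n.

Check with a_0 = 3, a_1 = 0 (apply the recurrence for n = 0, 1, 2, 3): a_0 = 3, a_1 = 0, a_2 = -15/2, a_3 = 0, a_4 = 25/8, a_5 = 0.

a_{n+2} = -5/((n+1)(n+2)) * a_n; check: a_0 = 3, a_1 = 0, a_2 = -15/2, a_3 = 0, a_4 = 25/8, a_5 = 0


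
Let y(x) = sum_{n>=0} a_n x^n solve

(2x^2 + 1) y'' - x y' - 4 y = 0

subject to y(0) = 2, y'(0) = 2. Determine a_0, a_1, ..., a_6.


Ansatz: y(x) = sum_{n>=0} a_n x^n, so y'(x) = sum_{n>=1} n a_n x^(n-1) and y''(x) = sum_{n>=2} n(n-1) a_n x^(n-2).
Substitute into P(x) y'' + Q(x) y' + R(x) y = 0 with P(x) = 2x^2 + 1, Q(x) = -x, R(x) = -4, and match powers of x.
Initial conditions: a_0 = 2, a_1 = 2.
Setting the coefficient of each power of x to zero and solving order by order (substituting the coefficients already found):
  x^0: 2 a_2 - 4 a_0 = 0  ->  2 a_2 = 4 a_0 = 8  ->  a_2 = 4
  x^1: 6 a_3 - 5 a_1 = 0  ->  6 a_3 = 5 a_1 = 10  ->  a_3 = 5/3
  x^2: 12 a_4 - 2 a_2 = 0  ->  12 a_4 = 2 a_2 = 8  ->  a_4 = 2/3
  x^3: 20 a_5 + 5 a_3 = 0  ->  20 a_5 = -5 a_3 = -25/3  ->  a_5 = -5/12
  x^4: 30 a_6 + 16 a_4 = 0  ->  30 a_6 = -16 a_4 = -32/3  ->  a_6 = -16/45
Truncated series: y(x) = 2 + 2 x + 4 x^2 + (5/3) x^3 + (2/3) x^4 - (5/12) x^5 - (16/45) x^6 + O(x^7).

a_0 = 2; a_1 = 2; a_2 = 4; a_3 = 5/3; a_4 = 2/3; a_5 = -5/12; a_6 = -16/45


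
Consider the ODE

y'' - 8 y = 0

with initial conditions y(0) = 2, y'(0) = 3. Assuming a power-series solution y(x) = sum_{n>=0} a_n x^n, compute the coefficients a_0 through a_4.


Ansatz: y(x) = sum_{n>=0} a_n x^n, so y'(x) = sum_{n>=1} n a_n x^(n-1) and y''(x) = sum_{n>=2} n(n-1) a_n x^(n-2).
Substitute into P(x) y'' + Q(x) y' + R(x) y = 0 with P(x) = 1, Q(x) = 0, R(x) = -8, and match powers of x.
Initial conditions: a_0 = 2, a_1 = 3.
Setting the coefficient of each power of x to zero and solving order by order (substituting the coefficients already found):
  x^0: 2 a_2 - 8 a_0 = 0  ->  2 a_2 = 8 a_0 = 16  ->  a_2 = 8
  x^1: 6 a_3 - 8 a_1 = 0  ->  6 a_3 = 8 a_1 = 24  ->  a_3 = 4
  x^2: 12 a_4 - 8 a_2 = 0  ->  12 a_4 = 8 a_2 = 64  ->  a_4 = 16/3
Truncated series: y(x) = 2 + 3 x + 8 x^2 + 4 x^3 + (16/3) x^4 + O(x^5).

a_0 = 2; a_1 = 3; a_2 = 8; a_3 = 4; a_4 = 16/3


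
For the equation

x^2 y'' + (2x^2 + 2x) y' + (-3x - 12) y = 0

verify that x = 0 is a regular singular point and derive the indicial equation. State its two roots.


Divide by x^2 to reach normal form y'' + P_1(x) y' + P_2(x) y = 0 with P_1(x) = 2 + 2/x and P_2(x) = -3/x - 12/x^2.
x = 0 is a singular point because the y'-coefficient 2 + 2/x has a pole at x = 0 and the y-coefficient -3/x - 12/x^2 has a pole at x = 0.
It is a regular singular point because x P_1(x) = p(x) = 2x + 2 and x^2 P_2(x) = q(x) = -3x - 12 are polynomials, hence analytic at x = 0.
p(0) = 2,  q(0) = -12.
Indicial equation: r(r-1) + p(0) r + q(0) = 0, i.e. r^2 + (p(0) - 1) r + q(0) = 0, i.e. r^2 + 1 r - 12 = 0.
Discriminant: (1)^2 - 4(-12) = 49, so r = (-1 ± 7)/2.
Solving: r_1 = 3, r_2 = -4.

indicial: r^2 + 1 r - 12 = 0; roots r_1 = 3, r_2 = -4


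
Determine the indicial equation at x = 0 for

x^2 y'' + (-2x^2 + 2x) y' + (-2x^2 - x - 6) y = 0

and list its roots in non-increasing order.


Divide by x^2 to reach normal form y'' + P_1(x) y' + P_2(x) y = 0 with P_1(x) = -2 + 2/x and P_2(x) = -2 - 1/x - 6/x^2.
x = 0 is a singular point because the y'-coefficient -2 + 2/x has a pole at x = 0 and the y-coefficient -2 - 1/x - 6/x^2 has a pole at x = 0.
It is a regular singular point because x P_1(x) = p(x) = 2 - 2x and x^2 P_2(x) = q(x) = -2x^2 - x - 6 are polynomials, hence analytic at x = 0.
p(0) = 2,  q(0) = -6.
Indicial equation: r(r-1) + p(0) r + q(0) = 0, i.e. r^2 + (p(0) - 1) r + q(0) = 0, i.e. r^2 + 1 r - 6 = 0.
Discriminant: (1)^2 - 4(-6) = 25, so r = (-1 ± 5)/2.
Solving: r_1 = 2, r_2 = -3.

indicial: r^2 + 1 r - 6 = 0; roots r_1 = 2, r_2 = -3


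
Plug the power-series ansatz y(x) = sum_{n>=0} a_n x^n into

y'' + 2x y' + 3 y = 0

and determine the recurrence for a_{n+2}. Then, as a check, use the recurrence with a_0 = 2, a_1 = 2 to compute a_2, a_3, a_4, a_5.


Substitute y = sum_n a_n x^n.
y''(x) has coefficient (n+2)(n+1) a_{n+2} at x^n;
2 x y'(x) has coefficient 2 n a_n at x^n (shift);
3 y(x) has coefficient 3 a_n at x^n.
Matching x^n: (n+2)(n+1) a_{n+2} + (2n + 3) a_n = 0.
Thus a_{n+2} = (-2n - 3) / ((n+1)(n+2)) * a_n.

Check with a_0 = 2, a_1 = 2 (apply the recurrence for n = 0, 1, 2, 3): a_0 = 2, a_1 = 2, a_2 = -3, a_3 = -5/3, a_4 = 7/4, a_5 = 3/4.

a_(n+2) = (-2n - 3) / ((n+1)(n+2)) * a_n; check: a_0 = 2, a_1 = 2, a_2 = -3, a_3 = -5/3, a_4 = 7/4, a_5 = 3/4


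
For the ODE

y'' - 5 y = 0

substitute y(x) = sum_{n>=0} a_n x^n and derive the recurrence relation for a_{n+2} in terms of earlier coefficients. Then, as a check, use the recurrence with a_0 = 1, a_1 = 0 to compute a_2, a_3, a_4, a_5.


Substitute y = sum_n a_n x^n into y'' + (const) y = 0.
y''(x) = sum_{n>=0} (n+2)(n+1) a_{n+2} x^n.
The ODE becomes sum_n [(n+2)(n+1) a_{n+2} - 5 a_n] x^n = 0.
Setting each coefficient to zero gives the recurrence:
  (n+2)(n+1) a_{n+2} - 5 a_n = 0,
  a_{n+2} = 5 / ((n+1)(n+2)) a_n.

Check with a_0 = 1, a_1 = 0 (apply the recurrence for n = 0, 1, 2, 3): a_0 = 1, a_1 = 0, a_2 = 5/2, a_3 = 0, a_4 = 25/24, a_5 = 0.

a_{n+2} = 5/((n+1)(n+2)) * a_n; check: a_0 = 1, a_1 = 0, a_2 = 5/2, a_3 = 0, a_4 = 25/24, a_5 = 0


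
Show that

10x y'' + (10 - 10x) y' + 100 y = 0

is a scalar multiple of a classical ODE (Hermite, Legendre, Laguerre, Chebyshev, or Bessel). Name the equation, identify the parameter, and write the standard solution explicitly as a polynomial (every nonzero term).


All three coefficients share the factor 10; dividing through by 10 gives  x y'' + (1 - x) y' + 10 y = 0.
This matches the Laguerre equation x y'' + (1 - x) y' + n y = 0 with n = 10; the polynomial solution is L_10(x).
With y = sum_k a_k x^k, matching x^k gives (k+1)k a_{k+1} + (k+1) a_{k+1} - k a_k + n a_k = 0, i.e. (k+1)^2 a_{k+1} = (k - n) a_k = (k - 10) a_k. The right side vanishes at k = 10, so the series terminates at degree 10.
Standard normalization L_n(0) = 1 gives a_0 = 1. Work upward with a_{k+1} = (k - 10) a_k / (k+1)^2:
  a_1 = (0 - 10)(1) / 1^2 = -10/1 = -10
  a_2 = (1 - 10)(-10) / 2^2 = 90/4 = 45/2
  a_3 = (2 - 10)(45/2) / 3^2 = -180/9 = -20
  a_4 = (3 - 10)(-20) / 4^2 = 140/16 = 35/4
  a_5 = (4 - 10)(35/4) / 5^2 = (-105/2)/25 = -21/10
  a_6 = (5 - 10)(-21/10) / 6^2 = (21/2)/36 = 7/24
  a_7 = (6 - 10)(7/24) / 7^2 = (-7/6)/49 = -1/42
  a_8 = (7 - 10)(-1/42) / 8^2 = (1/14)/64 = 1/896
  a_9 = (8 - 10)(1/896) / 9^2 = (-1/448)/81 = -1/36288
  a_10 = (9 - 10)(-1/36288) / 10^2 = (1/36288)/100 = 1/3628800
Hence L_10(x) = x^10/3628800 - x^9/36288 + x^8/896 - x^7/42 + 7 x^6/24 - 21 x^5/10 + 35 x^4/4 - 20 x^3 + 45 x^2/2 - 10 x + 1.

L_10(x); series = x^10/3628800 - x^9/36288 + x^8/896 - x^7/42 + 7 x^6/24 - 21 x^5/10 + 35 x^4/4 - 20 x^3 + 45 x^2/2 - 10 x + 1
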